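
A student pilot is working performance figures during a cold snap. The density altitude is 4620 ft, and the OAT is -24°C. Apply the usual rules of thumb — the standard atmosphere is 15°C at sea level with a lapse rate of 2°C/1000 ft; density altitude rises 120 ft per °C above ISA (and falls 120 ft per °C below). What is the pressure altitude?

7500 ft

DA = PA + 120 × (OAT − (15 − 2·PA/1000)) = PA + 120·OAT − 1800 + 0.24·PA = 1.24·PA + 120·OAT − 1800.
So 1.24·PA = 4620 − 120 × (-24) + 1800 = 9300.
PA = 9300 / 1.24 = 7500 ft.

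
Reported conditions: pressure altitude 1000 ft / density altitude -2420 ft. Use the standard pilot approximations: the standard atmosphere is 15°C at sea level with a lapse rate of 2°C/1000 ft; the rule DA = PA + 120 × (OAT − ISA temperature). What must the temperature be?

-15.5°C

Density altitude − pressure altitude = -2420 − 1000 = -3420 ft.
At 120 ft/°C that is an ISA deviation of -3420/120 = -28.5°C.
ISA temperature at 1000 ft = 15 − 2 × (1000/1000) = 13°C.
OAT = ISA + deviation = 13 + (-28.5) = -15.5°C.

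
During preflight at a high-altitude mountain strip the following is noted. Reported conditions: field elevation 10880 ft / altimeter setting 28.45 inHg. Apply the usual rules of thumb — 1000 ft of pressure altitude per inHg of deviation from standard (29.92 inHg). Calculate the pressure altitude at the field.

Pressure correction = (29.92 − 28.45) × 1000 = +1470 ft.
Pressure altitude = 10880 + (+1470) = 12350 ft.

12350 ft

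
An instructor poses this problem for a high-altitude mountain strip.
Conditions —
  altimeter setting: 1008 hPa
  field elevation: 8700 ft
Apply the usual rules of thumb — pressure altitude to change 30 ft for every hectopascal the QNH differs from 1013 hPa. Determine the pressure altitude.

Pressure correction = (1013 − 1008) × 30 = +150 ft.
Pressure altitude = 8700 + (+150) = 8850 ft.

8850 ft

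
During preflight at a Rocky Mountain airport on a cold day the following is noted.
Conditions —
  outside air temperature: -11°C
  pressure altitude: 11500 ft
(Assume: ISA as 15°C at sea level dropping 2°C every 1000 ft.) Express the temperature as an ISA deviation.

ISA temperature at 11500 ft = 15 − 2 × (11500/1000) = -8°C.
Deviation = OAT − ISA = -11 − (-8) = -3°C.

ISA-3°C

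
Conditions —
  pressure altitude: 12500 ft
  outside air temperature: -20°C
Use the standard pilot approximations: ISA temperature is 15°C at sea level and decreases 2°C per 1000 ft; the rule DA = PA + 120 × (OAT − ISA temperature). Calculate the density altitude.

11300 ft

ISA temperature at 12500 ft = 15 − 2 × (12500/1000) = -10°C.
ISA deviation = -20 − (-10) = -10°C.
Density altitude = 12500 + 120 × (-10) = 12500 + (-1200) = 11300 ft.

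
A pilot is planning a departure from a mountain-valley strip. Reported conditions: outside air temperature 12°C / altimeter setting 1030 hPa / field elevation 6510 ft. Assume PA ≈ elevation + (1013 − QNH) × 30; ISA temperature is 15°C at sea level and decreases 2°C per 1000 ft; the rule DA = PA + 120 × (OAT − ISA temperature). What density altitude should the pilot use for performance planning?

Pressure altitude = 6510 + (1013 − 1030) × 30 = 6510 + (-510) = 6000 ft.
ISA temperature at 6000 ft = 15 − 2 × (6000/1000) = 3°C.
ISA deviation = 12 − 3 = +9°C.
Density altitude = 6000 + 120 × (9) = 7080 ft.

7080 ft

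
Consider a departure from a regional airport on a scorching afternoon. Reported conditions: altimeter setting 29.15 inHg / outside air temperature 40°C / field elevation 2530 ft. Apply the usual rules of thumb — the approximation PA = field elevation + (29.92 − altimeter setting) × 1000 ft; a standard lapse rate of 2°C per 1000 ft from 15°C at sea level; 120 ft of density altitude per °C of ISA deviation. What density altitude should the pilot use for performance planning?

Pressure altitude = 2530 + (29.92 − 29.15) × 1000 = 2530 + (+770) = 3300 ft.
ISA temperature at 3300 ft = 15 − 2 × (3300/1000) = 8.4°C.
ISA deviation = 40 − 8.4 = +31.6°C.
Density altitude = 3300 + 120 × (31.6) = 7092 ft.

7092 ft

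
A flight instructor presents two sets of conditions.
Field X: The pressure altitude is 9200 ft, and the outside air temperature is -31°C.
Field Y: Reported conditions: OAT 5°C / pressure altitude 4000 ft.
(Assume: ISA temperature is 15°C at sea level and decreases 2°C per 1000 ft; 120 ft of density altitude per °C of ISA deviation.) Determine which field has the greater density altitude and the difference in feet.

Field X by 2128 ft

Field X: ISA temp = -3.4°C, deviation -27.6°C, DA = 9200 + 120 × (-27.6) = 5888 ft.
Field Y: ISA temp = 7°C, deviation -2°C, DA = 4000 + 120 × (-2) = 3760 ft.
Field X is higher by 5888 − 3760 = 2128 ft.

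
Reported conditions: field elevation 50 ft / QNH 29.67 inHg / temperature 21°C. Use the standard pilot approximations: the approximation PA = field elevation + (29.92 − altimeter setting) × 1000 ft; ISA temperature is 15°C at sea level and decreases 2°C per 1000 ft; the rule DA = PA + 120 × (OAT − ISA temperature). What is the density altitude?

1092 ft

Pressure altitude = 50 + (29.92 − 29.67) × 1000 = 50 + (+250) = 300 ft.
ISA temperature at 300 ft = 15 − 2 × (300/1000) = 14.4°C.
ISA deviation = 21 − 14.4 = +6.6°C.
Density altitude = 300 + 120 × (6.6) = 1092 ft.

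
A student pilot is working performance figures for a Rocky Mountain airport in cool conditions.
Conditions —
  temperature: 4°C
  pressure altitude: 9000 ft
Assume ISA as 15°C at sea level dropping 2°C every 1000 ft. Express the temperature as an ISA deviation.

ISA temperature at 9000 ft = 15 − 2 × (9000/1000) = -3°C.
Deviation = OAT − ISA = 4 − (-3) = +7°C.

ISA+7°C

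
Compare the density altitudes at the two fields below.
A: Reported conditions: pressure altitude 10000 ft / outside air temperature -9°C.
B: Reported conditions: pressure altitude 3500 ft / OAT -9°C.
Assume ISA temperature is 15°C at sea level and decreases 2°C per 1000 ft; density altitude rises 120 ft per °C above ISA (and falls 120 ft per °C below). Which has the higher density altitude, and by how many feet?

A by 8060 ft

A: ISA temp = -5°C, deviation -4°C, DA = 10000 + 120 × (-4) = 9520 ft.
B: ISA temp = 8°C, deviation -17°C, DA = 3500 + 120 × (-17) = 1460 ft.
A is higher by 9520 − 1460 = 8060 ft.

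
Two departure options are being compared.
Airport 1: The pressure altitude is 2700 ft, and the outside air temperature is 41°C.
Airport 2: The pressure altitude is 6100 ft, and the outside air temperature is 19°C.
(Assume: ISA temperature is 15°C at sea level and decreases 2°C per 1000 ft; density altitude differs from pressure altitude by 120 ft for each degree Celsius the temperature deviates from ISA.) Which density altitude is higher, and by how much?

Airport 2 by 1576 ft

Airport 1: ISA temp = 9.6°C, deviation +31.4°C, DA = 2700 + 120 × 31.4 = 6468 ft.
Airport 2: ISA temp = 2.8°C, deviation +16.2°C, DA = 6100 + 120 × 16.2 = 8044 ft.
Airport 2 is higher by 8044 − 6468 = 1576 ft.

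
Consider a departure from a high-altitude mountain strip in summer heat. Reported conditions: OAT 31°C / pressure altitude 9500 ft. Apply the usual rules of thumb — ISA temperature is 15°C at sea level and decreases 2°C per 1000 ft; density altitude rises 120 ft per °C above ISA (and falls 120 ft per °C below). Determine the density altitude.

ISA temperature at 9500 ft = 15 − 2 × (9500/1000) = -4°C.
ISA deviation = 31 − (-4) = +35°C.
Density altitude = 9500 + 120 × (35) = 9500 + (+4200) = 13700 ft.

13700 ft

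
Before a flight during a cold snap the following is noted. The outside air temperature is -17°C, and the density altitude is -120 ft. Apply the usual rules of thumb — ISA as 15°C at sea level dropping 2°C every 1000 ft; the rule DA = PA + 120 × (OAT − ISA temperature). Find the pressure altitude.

DA = PA + 120 × (OAT − (15 − 2·PA/1000)) = PA + 120·OAT − 1800 + 0.24·PA = 1.24·PA + 120·OAT − 1800.
So 1.24·PA = -120 − 120 × (-17) + 1800 = 3720.
PA = 3720 / 1.24 = 3000 ft.

3000 ft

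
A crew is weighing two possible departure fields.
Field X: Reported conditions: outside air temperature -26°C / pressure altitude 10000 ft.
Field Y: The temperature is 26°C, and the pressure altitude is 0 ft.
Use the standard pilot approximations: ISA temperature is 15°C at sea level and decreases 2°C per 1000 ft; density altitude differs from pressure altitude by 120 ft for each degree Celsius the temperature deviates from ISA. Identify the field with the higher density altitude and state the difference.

Field X by 6160 ft

Field X: ISA temp = -5°C, deviation -21°C, DA = 10000 + 120 × (-21) = 7480 ft.
Field Y: ISA temp = 15°C, deviation +11°C, DA = 0 + 120 × 11 = 1320 ft.
Field X is higher by 7480 − 1320 = 6160 ft.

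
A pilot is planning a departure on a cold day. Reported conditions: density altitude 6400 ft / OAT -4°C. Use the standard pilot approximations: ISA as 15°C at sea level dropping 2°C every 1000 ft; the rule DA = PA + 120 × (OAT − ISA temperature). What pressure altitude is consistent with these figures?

7000 ft

DA = PA + 120 × (OAT − (15 − 2·PA/1000)) = PA + 120·OAT − 1800 + 0.24·PA = 1.24·PA + 120·OAT − 1800.
So 1.24·PA = 6400 − 120 × (-4) + 1800 = 8680.
PA = 8680 / 1.24 = 7000 ft.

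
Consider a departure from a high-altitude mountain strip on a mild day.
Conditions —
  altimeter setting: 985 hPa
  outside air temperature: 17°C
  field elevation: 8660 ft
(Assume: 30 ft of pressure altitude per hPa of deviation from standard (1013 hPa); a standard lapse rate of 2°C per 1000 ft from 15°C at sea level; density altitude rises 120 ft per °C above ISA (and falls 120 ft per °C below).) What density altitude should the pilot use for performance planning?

Pressure altitude = 8660 + (1013 − 985) × 30 = 8660 + (+840) = 9500 ft.
ISA temperature at 9500 ft = 15 − 2 × (9500/1000) = -4°C.
ISA deviation = 17 − (-4) = +21°C.
Density altitude = 9500 + 120 × (21) = 12020 ft.

12020 ft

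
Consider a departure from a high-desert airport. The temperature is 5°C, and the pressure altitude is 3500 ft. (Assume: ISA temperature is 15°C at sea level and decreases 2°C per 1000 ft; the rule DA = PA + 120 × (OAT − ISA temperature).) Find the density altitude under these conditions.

ISA temperature at 3500 ft = 15 − 2 × (3500/1000) = 8°C.
ISA deviation = 5 − 8 = -3°C.
Density altitude = 3500 + 120 × (-3) = 3500 + (-360) = 3140 ft.

3140 ft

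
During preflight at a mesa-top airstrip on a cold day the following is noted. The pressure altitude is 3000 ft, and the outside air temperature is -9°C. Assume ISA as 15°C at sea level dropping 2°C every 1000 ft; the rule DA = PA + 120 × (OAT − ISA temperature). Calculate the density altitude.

ISA temperature at 3000 ft = 15 − 2 × (3000/1000) = 9°C.
ISA deviation = -9 − 9 = -18°C.
Density altitude = 3000 + 120 × (-18) = 3000 + (-2160) = 840 ft.

840 ft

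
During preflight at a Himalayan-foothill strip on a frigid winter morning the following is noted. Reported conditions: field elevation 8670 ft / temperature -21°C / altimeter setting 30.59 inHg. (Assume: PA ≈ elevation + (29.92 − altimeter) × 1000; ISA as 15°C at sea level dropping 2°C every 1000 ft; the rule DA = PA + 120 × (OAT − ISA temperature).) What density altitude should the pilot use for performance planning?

5600 ft

Pressure altitude = 8670 + (29.92 − 30.59) × 1000 = 8670 + (-670) = 8000 ft.
ISA temperature at 8000 ft = 15 − 2 × (8000/1000) = -1°C.
ISA deviation = -21 − (-1) = -20°C.
Density altitude = 8000 + 120 × (-20) = 5600 ft.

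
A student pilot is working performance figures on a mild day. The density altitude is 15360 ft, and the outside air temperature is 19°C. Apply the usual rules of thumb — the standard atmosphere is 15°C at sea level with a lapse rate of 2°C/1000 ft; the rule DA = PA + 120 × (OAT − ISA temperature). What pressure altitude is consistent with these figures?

DA = PA + 120 × (OAT − (15 − 2·PA/1000)) = PA + 120·OAT − 1800 + 0.24·PA = 1.24·PA + 120·OAT − 1800.
So 1.24·PA = 15360 − 120 × 19 + 1800 = 14880.
PA = 14880 / 1.24 = 12000 ft.

12000 ft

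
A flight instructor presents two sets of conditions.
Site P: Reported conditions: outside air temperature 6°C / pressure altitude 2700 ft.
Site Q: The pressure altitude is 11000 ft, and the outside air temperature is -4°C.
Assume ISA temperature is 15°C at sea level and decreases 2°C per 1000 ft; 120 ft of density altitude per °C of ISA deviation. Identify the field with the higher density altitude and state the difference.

Site P: ISA temp = 9.6°C, deviation -3.6°C, DA = 2700 + 120 × (-3.6) = 2268 ft.
Site Q: ISA temp = -7°C, deviation +3°C, DA = 11000 + 120 × 3 = 11360 ft.
Site Q is higher by 11360 − 2268 = 9092 ft.

Site Q by 9092 ft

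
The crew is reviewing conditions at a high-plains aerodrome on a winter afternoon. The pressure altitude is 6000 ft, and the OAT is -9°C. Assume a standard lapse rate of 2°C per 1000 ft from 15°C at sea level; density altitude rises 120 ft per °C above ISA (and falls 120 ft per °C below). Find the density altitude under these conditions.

4560 ft

ISA temperature at 6000 ft = 15 − 2 × (6000/1000) = 3°C.
ISA deviation = -9 − 3 = -12°C.
Density altitude = 6000 + 120 × (-12) = 6000 + (-1440) = 4560 ft.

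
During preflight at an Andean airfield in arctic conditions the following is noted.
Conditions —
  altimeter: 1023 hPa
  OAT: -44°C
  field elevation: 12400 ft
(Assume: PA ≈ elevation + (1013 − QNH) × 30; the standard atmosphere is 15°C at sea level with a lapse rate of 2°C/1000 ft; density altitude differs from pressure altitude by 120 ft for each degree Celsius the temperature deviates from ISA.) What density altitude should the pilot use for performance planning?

Pressure altitude = 12400 + (1013 − 1023) × 30 = 12400 + (-300) = 12100 ft.
ISA temperature at 12100 ft = 15 − 2 × (12100/1000) = -9.2°C.
ISA deviation = -44 − (-9.2) = -34.8°C.
Density altitude = 12100 + 120 × (-34.8) = 7924 ft.

7924 ft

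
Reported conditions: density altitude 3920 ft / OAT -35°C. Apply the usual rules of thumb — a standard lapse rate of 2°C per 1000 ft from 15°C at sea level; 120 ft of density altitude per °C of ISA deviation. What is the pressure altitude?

DA = PA + 120 × (OAT − (15 − 2·PA/1000)) = PA + 120·OAT − 1800 + 0.24·PA = 1.24·PA + 120·OAT − 1800.
So 1.24·PA = 3920 − 120 × (-35) + 1800 = 9920.
PA = 9920 / 1.24 = 8000 ft.

8000 ft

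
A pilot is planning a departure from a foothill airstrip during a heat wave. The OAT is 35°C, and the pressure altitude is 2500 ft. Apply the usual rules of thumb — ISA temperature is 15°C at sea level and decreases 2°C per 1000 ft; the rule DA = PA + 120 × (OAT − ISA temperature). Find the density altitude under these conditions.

ISA temperature at 2500 ft = 15 − 2 × (2500/1000) = 10°C.
ISA deviation = 35 − 10 = +25°C.
Density altitude = 2500 + 120 × (25) = 2500 + (+3000) = 5500 ft.

5500 ft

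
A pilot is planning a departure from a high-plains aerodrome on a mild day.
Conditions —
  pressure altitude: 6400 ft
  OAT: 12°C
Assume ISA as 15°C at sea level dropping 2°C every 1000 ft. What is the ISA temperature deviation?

ISA temperature at 6400 ft = 15 − 2 × (6400/1000) = 2.2°C.
Deviation = OAT − ISA = 12 − 2.2 = +9.8°C.

ISA+9.8°C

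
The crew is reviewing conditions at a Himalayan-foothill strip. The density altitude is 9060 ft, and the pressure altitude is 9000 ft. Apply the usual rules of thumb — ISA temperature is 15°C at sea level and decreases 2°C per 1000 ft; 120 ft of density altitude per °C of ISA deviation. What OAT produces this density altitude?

Density altitude − pressure altitude = 9060 − 9000 = +60 ft.
At 120 ft/°C that is an ISA deviation of 60/120 = +0.5°C.
ISA temperature at 9000 ft = 15 − 2 × (9000/1000) = -3°C.
OAT = ISA + deviation = -3 + (+0.5) = -2.5°C.

-2.5°C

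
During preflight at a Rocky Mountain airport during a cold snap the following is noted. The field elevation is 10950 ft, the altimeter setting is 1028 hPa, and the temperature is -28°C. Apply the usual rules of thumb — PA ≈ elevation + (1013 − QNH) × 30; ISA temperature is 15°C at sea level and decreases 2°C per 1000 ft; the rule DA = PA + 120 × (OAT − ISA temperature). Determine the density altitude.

7860 ft

Pressure altitude = 10950 + (1013 − 1028) × 30 = 10950 + (-450) = 10500 ft.
ISA temperature at 10500 ft = 15 − 2 × (10500/1000) = -6°C.
ISA deviation = -28 − (-6) = -22°C.
Density altitude = 10500 + 120 × (-22) = 7860 ft.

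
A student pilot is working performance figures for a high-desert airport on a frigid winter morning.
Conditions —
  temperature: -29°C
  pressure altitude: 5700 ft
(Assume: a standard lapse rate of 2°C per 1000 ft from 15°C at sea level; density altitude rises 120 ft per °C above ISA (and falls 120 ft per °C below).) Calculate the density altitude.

1788 ft

ISA temperature at 5700 ft = 15 − 2 × (5700/1000) = 3.6°C.
ISA deviation = -29 − 3.6 = -32.6°C.
Density altitude = 5700 + 120 × (-32.6) = 5700 + (-3912) = 1788 ft.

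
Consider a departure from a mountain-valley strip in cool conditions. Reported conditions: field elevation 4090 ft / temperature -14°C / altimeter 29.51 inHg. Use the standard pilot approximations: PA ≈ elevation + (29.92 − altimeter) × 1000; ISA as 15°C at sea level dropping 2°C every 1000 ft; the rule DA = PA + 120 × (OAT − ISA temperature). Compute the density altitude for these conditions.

2100 ft

Pressure altitude = 4090 + (29.92 − 29.51) × 1000 = 4090 + (+410) = 4500 ft.
ISA temperature at 4500 ft = 15 − 2 × (4500/1000) = 6°C.
ISA deviation = -14 − 6 = -20°C.
Density altitude = 4500 + 120 × (-20) = 2100 ft.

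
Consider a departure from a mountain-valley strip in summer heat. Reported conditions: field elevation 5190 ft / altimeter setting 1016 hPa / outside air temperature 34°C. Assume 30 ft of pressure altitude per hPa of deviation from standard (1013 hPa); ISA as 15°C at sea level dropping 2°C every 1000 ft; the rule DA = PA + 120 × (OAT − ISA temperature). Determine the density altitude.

Pressure altitude = 5190 + (1013 − 1016) × 30 = 5190 + (-90) = 5100 ft.
ISA temperature at 5100 ft = 15 − 2 × (5100/1000) = 4.8°C.
ISA deviation = 34 − 4.8 = +29.2°C.
Density altitude = 5100 + 120 × (29.2) = 8604 ft.

8604 ft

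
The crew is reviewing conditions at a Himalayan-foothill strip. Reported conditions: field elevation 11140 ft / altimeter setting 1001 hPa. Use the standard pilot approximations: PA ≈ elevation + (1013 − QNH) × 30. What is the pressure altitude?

11500 ft

Pressure correction = (1013 − 1001) × 30 = +360 ft.
Pressure altitude = 11140 + (+360) = 11500 ft.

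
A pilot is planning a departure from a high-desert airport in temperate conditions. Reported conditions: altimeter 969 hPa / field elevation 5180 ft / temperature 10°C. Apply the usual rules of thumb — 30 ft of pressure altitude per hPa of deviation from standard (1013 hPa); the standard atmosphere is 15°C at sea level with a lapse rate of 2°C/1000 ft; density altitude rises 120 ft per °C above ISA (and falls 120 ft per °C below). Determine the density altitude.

Pressure altitude = 5180 + (1013 − 969) × 30 = 5180 + (+1320) = 6500 ft.
ISA temperature at 6500 ft = 15 − 2 × (6500/1000) = 2°C.
ISA deviation = 10 − 2 = +8°C.
Density altitude = 6500 + 120 × (8) = 7460 ft.

7460 ft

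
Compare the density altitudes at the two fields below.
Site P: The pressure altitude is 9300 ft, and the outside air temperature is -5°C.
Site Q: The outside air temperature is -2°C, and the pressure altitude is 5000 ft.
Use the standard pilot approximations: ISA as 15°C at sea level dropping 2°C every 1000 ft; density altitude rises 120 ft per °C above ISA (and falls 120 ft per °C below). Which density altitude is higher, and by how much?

Site P: ISA temp = -3.6°C, deviation -1.4°C, DA = 9300 + 120 × (-1.4) = 9132 ft.
Site Q: ISA temp = 5°C, deviation -7°C, DA = 5000 + 120 × (-7) = 4160 ft.
Site P is higher by 9132 − 4160 = 4972 ft.

Site P by 4972 ft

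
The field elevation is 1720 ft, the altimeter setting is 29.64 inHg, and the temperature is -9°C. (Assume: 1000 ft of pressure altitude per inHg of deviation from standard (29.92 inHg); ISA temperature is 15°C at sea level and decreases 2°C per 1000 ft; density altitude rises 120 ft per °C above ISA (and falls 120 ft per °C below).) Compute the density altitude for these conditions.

Pressure altitude = 1720 + (29.92 − 29.64) × 1000 = 1720 + (+280) = 2000 ft.
ISA temperature at 2000 ft = 15 − 2 × (2000/1000) = 11°C.
ISA deviation = -9 − 11 = -20°C.
Density altitude = 2000 + 120 × (-20) = -400 ft.

-400 ft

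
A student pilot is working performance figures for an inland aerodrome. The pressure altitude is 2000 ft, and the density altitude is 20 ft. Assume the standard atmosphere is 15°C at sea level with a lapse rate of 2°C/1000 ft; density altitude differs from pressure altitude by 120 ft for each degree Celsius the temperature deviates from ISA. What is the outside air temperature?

Density altitude − pressure altitude = 20 − 2000 = -1980 ft.
At 120 ft/°C that is an ISA deviation of -1980/120 = -16.5°C.
ISA temperature at 2000 ft = 15 − 2 × (2000/1000) = 11°C.
OAT = ISA + deviation = 11 + (-16.5) = -5.5°C.

-5.5°C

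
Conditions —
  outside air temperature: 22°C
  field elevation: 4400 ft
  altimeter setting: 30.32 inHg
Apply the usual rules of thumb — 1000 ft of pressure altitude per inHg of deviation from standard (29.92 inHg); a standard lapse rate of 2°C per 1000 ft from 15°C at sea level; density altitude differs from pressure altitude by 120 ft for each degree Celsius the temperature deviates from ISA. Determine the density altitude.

Pressure altitude = 4400 + (29.92 − 30.32) × 1000 = 4400 + (-400) = 4000 ft.
ISA temperature at 4000 ft = 15 − 2 × (4000/1000) = 7°C.
ISA deviation = 22 − 7 = +15°C.
Density altitude = 4000 + 120 × (15) = 5800 ft.

5800 ft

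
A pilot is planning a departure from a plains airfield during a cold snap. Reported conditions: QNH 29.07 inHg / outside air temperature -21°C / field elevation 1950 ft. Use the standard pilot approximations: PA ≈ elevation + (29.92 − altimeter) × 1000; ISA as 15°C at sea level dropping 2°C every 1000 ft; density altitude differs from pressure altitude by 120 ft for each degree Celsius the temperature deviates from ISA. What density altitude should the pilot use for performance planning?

Pressure altitude = 1950 + (29.92 − 29.07) × 1000 = 1950 + (+850) = 2800 ft.
ISA temperature at 2800 ft = 15 − 2 × (2800/1000) = 9.4°C.
ISA deviation = -21 − 9.4 = -30.4°C.
Density altitude = 2800 + 120 × (-30.4) = -848 ft.

-848 ft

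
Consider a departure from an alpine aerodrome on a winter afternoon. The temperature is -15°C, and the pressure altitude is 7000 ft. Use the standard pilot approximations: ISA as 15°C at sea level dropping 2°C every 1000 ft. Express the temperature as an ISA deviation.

ISA temperature at 7000 ft = 15 − 2 × (7000/1000) = 1°C.
Deviation = OAT − ISA = -15 − 1 = -16°C.

ISA-16°C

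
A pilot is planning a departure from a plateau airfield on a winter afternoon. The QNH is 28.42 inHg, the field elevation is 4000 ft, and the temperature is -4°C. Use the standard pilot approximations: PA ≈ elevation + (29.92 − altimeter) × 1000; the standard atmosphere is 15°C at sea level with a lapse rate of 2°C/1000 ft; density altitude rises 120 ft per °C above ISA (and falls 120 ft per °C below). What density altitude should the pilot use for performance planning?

4540 ft

Pressure altitude = 4000 + (29.92 − 28.42) × 1000 = 4000 + (+1500) = 5500 ft.
ISA temperature at 5500 ft = 15 − 2 × (5500/1000) = 4°C.
ISA deviation = -4 − 4 = -8°C.
Density altitude = 5500 + 120 × (-8) = 4540 ft.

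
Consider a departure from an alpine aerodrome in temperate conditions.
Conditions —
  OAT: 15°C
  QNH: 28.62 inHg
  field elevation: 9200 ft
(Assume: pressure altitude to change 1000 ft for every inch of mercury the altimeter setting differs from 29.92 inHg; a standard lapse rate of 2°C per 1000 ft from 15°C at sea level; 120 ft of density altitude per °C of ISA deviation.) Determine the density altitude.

Pressure altitude = 9200 + (29.92 − 28.62) × 1000 = 9200 + (+1300) = 10500 ft.
ISA temperature at 10500 ft = 15 − 2 × (10500/1000) = -6°C.
ISA deviation = 15 − (-6) = +21°C.
Density altitude = 10500 + 120 × (21) = 13020 ft.

13020 ft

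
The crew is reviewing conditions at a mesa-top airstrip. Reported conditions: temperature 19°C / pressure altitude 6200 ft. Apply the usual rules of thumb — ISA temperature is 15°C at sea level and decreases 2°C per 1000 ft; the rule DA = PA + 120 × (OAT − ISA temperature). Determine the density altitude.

ISA temperature at 6200 ft = 15 − 2 × (6200/1000) = 2.6°C.
ISA deviation = 19 − 2.6 = +16.4°C.
Density altitude = 6200 + 120 × (16.4) = 6200 + (+1968) = 8168 ft.

8168 ft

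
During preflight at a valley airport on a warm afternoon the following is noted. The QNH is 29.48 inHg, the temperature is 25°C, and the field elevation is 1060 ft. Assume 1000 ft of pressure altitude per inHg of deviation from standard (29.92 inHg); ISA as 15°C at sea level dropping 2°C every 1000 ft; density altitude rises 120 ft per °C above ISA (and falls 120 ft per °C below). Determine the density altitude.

Pressure altitude = 1060 + (29.92 − 29.48) × 1000 = 1060 + (+440) = 1500 ft.
ISA temperature at 1500 ft = 15 − 2 × (1500/1000) = 12°C.
ISA deviation = 25 − 12 = +13°C.
Density altitude = 1500 + 120 × (13) = 3060 ft.

3060 ft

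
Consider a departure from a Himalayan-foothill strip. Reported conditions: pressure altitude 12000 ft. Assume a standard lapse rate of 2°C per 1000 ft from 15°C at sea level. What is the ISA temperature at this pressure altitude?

-9°C

ISA temperature = 15 − 2 × (12000/1000) = 15 − 24 = -9°C.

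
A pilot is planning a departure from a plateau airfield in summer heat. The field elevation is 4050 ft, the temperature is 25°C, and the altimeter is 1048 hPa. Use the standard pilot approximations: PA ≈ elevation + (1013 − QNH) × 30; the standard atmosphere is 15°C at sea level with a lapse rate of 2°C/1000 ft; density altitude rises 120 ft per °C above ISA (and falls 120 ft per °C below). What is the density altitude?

Pressure altitude = 4050 + (1013 − 1048) × 30 = 4050 + (-1050) = 3000 ft.
ISA temperature at 3000 ft = 15 − 2 × (3000/1000) = 9°C.
ISA deviation = 25 − 9 = +16°C.
Density altitude = 3000 + 120 × (16) = 4920 ft.

4920 ft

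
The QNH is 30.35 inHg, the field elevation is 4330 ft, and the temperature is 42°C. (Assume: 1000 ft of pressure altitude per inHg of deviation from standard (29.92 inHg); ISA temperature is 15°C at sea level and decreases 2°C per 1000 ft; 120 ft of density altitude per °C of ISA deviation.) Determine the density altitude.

Pressure altitude = 4330 + (29.92 − 30.35) × 1000 = 4330 + (-430) = 3900 ft.
ISA temperature at 3900 ft = 15 − 2 × (3900/1000) = 7.2°C.
ISA deviation = 42 − 7.2 = +34.8°C.
Density altitude = 3900 + 120 × (34.8) = 8076 ft.

8076 ft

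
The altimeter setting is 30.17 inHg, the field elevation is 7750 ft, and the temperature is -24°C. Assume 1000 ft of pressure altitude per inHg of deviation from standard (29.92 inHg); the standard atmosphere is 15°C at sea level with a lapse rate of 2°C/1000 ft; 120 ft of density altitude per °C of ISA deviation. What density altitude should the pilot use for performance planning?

Pressure altitude = 7750 + (29.92 − 30.17) × 1000 = 7750 + (-250) = 7500 ft.
ISA temperature at 7500 ft = 15 − 2 × (7500/1000) = 0°C.
ISA deviation = -24 − 0 = -24°C.
Density altitude = 7500 + 120 × (-24) = 4620 ft.

4620 ft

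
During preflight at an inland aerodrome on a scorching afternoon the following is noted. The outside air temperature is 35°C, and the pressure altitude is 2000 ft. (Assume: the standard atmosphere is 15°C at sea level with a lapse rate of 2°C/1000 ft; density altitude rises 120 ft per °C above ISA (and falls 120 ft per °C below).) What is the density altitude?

4880 ft

ISA temperature at 2000 ft = 15 − 2 × (2000/1000) = 11°C.
ISA deviation = 35 − 11 = +24°C.
Density altitude = 2000 + 120 × (24) = 2000 + (+2880) = 4880 ft.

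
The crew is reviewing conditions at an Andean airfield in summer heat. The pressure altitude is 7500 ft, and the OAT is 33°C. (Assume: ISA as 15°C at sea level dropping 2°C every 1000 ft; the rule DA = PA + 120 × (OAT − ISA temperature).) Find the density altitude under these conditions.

11460 ft

ISA temperature at 7500 ft = 15 − 2 × (7500/1000) = 0°C.
ISA deviation = 33 − 0 = +33°C.
Density altitude = 7500 + 120 × (33) = 7500 + (+3960) = 11460 ft.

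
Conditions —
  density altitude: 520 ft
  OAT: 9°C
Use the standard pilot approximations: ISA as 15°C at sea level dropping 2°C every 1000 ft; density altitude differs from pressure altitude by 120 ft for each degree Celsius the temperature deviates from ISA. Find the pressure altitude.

1000 ft

DA = PA + 120 × (OAT − (15 − 2·PA/1000)) = PA + 120·OAT − 1800 + 0.24·PA = 1.24·PA + 120·OAT − 1800.
So 1.24·PA = 520 − 120 × 9 + 1800 = 1240.
PA = 1240 / 1.24 = 1000 ft.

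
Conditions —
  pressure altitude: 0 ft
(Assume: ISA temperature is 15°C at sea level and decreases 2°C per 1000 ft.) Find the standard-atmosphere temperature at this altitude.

ISA temperature = 15 − 2 × (0/1000) = 15 − 0 = 15°C.

15°C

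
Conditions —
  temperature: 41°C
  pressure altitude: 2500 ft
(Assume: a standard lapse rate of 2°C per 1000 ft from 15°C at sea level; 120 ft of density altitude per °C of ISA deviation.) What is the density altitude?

ISA temperature at 2500 ft = 15 − 2 × (2500/1000) = 10°C.
ISA deviation = 41 − 10 = +31°C.
Density altitude = 2500 + 120 × (31) = 2500 + (+3720) = 6220 ft.

6220 ft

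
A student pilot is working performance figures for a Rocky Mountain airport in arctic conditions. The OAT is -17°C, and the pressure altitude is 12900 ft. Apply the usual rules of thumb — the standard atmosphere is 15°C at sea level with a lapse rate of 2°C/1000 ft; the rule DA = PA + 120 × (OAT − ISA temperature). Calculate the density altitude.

12156 ft

ISA temperature at 12900 ft = 15 − 2 × (12900/1000) = -10.8°C.
ISA deviation = -17 − (-10.8) = -6.2°C.
Density altitude = 12900 + 120 × (-6.2) = 12900 + (-744) = 12156 ft.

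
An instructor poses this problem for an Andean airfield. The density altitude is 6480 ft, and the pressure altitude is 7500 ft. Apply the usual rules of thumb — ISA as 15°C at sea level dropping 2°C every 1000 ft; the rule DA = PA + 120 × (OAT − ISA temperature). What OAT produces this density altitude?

Density altitude − pressure altitude = 6480 − 7500 = -1020 ft.
At 120 ft/°C that is an ISA deviation of -1020/120 = -8.5°C.
ISA temperature at 7500 ft = 15 − 2 × (7500/1000) = 0°C.
OAT = ISA + deviation = 0 + (-8.5) = -8.5°C.

-8.5°C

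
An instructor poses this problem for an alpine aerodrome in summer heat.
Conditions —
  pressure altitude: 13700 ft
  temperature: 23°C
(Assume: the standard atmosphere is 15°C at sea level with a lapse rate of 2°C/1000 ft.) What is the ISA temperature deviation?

ISA+35.4°C

ISA temperature at 13700 ft = 15 − 2 × (13700/1000) = -12.4°C.
Deviation = OAT − ISA = 23 − (-12.4) = +35.4°C.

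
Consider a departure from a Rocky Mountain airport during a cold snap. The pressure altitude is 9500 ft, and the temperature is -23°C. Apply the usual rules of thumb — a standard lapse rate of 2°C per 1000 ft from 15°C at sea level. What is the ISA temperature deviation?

ISA-19°C

ISA temperature at 9500 ft = 15 − 2 × (9500/1000) = -4°C.
Deviation = OAT − ISA = -23 − (-4) = -19°C.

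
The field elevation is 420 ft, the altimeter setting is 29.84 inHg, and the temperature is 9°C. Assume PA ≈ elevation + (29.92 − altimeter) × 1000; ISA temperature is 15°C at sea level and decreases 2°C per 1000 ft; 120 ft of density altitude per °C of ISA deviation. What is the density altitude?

-100 ft

Pressure altitude = 420 + (29.92 − 29.84) × 1000 = 420 + (+80) = 500 ft.
ISA temperature at 500 ft = 15 − 2 × (500/1000) = 14°C.
ISA deviation = 9 − 14 = -5°C.
Density altitude = 500 + 120 × (-5) = -100 ft.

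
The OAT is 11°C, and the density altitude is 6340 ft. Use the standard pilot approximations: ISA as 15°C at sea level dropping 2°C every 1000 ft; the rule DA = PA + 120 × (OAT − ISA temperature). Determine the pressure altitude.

DA = PA + 120 × (OAT − (15 − 2·PA/1000)) = PA + 120·OAT − 1800 + 0.24·PA = 1.24·PA + 120·OAT − 1800.
So 1.24·PA = 6340 − 120 × 11 + 1800 = 6820.
PA = 6820 / 1.24 = 5500 ft.

5500 ft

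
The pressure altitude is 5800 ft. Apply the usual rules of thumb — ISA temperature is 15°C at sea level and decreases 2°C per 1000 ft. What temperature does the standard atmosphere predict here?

3.4°C

ISA temperature = 15 − 2 × (5800/1000) = 15 − 11.6 = 3.4°C.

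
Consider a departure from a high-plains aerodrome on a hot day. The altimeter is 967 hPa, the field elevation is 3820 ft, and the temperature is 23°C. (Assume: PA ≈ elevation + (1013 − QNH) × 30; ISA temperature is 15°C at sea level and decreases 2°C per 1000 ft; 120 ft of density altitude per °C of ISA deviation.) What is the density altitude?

7408 ft

Pressure altitude = 3820 + (1013 − 967) × 30 = 3820 + (+1380) = 5200 ft.
ISA temperature at 5200 ft = 15 − 2 × (5200/1000) = 4.6°C.
ISA deviation = 23 − 4.6 = +18.4°C.
Density altitude = 5200 + 120 × (18.4) = 7408 ft.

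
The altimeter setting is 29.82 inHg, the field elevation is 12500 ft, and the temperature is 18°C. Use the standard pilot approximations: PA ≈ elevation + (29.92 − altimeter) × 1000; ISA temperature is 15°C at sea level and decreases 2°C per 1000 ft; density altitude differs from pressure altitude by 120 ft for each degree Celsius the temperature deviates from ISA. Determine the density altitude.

15984 ft

Pressure altitude = 12500 + (29.92 − 29.82) × 1000 = 12500 + (+100) = 12600 ft.
ISA temperature at 12600 ft = 15 − 2 × (12600/1000) = -10.2°C.
ISA deviation = 18 − (-10.2) = +28.2°C.
Density altitude = 12600 + 120 × (28.2) = 15984 ft.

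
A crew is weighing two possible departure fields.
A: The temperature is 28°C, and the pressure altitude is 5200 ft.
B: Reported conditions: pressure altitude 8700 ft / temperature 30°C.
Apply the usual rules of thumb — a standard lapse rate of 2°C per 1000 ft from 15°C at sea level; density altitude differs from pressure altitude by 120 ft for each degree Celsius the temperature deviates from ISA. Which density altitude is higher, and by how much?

B by 4580 ft

A: ISA temp = 4.6°C, deviation +23.4°C, DA = 5200 + 120 × 23.4 = 8008 ft.
B: ISA temp = -2.4°C, deviation +32.4°C, DA = 8700 + 120 × 32.4 = 12588 ft.
B is higher by 12588 − 8008 = 4580 ft.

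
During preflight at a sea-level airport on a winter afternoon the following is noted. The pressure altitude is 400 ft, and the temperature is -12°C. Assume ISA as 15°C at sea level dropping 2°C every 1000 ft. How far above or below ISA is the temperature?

ISA temperature at 400 ft = 15 − 2 × (400/1000) = 14.2°C.
Deviation = OAT − ISA = -12 − 14.2 = -26.2°C.

ISA-26.2°C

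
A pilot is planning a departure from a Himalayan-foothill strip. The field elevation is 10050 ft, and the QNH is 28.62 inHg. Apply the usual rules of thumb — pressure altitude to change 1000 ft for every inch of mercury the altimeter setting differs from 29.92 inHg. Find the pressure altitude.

Pressure correction = (29.92 − 28.62) × 1000 = +1300 ft.
Pressure altitude = 10050 + (+1300) = 11350 ft.

11350 ft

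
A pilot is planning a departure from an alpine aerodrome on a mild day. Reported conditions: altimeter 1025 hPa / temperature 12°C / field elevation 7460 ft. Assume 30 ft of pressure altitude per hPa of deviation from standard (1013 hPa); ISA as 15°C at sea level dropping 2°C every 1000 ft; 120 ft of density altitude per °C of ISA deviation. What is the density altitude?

8444 ft

Pressure altitude = 7460 + (1013 − 1025) × 30 = 7460 + (-360) = 7100 ft.
ISA temperature at 7100 ft = 15 − 2 × (7100/1000) = 0.8°C.
ISA deviation = 12 − 0.8 = +11.2°C.
Density altitude = 7100 + 120 × (11.2) = 8444 ft.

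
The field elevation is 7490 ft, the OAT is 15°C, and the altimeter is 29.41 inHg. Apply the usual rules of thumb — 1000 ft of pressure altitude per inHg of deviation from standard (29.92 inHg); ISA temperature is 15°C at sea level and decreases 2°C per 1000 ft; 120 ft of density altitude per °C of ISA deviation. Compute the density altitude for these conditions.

9920 ft

Pressure altitude = 7490 + (29.92 − 29.41) × 1000 = 7490 + (+510) = 8000 ft.
ISA temperature at 8000 ft = 15 − 2 × (8000/1000) = -1°C.
ISA deviation = 15 − (-1) = +16°C.
Density altitude = 8000 + 120 × (16) = 9920 ft.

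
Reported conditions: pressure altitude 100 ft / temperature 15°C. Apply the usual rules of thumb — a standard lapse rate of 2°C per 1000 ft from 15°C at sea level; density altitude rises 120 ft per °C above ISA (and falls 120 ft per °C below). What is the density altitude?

124 ft

ISA temperature at 100 ft = 15 − 2 × (100/1000) = 14.8°C.
ISA deviation = 15 − 14.8 = +0.2°C.
Density altitude = 100 + 120 × (0.2) = 100 + (+24) = 124 ft.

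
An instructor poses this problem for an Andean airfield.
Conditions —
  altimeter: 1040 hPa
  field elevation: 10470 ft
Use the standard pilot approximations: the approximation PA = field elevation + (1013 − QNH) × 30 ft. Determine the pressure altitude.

Pressure correction = (1013 − 1040) × 30 = -810 ft.
Pressure altitude = 10470 + (-810) = 9660 ft.

9660 ft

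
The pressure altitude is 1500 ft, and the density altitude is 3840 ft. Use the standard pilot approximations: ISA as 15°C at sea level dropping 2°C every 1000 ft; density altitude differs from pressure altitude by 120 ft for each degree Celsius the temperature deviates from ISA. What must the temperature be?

Density altitude − pressure altitude = 3840 − 1500 = +2340 ft.
At 120 ft/°C that is an ISA deviation of 2340/120 = +19.5°C.
ISA temperature at 1500 ft = 15 − 2 × (1500/1000) = 12°C.
OAT = ISA + deviation = 12 + (+19.5) = 31.5°C.

31.5°C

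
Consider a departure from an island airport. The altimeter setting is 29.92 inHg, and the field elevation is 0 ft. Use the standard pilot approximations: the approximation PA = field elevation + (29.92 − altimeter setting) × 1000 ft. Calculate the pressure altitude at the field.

Pressure correction = (29.92 − 29.92) × 1000 = 0 ft.
Pressure altitude = 0 + (0) = 0 ft.

0 ft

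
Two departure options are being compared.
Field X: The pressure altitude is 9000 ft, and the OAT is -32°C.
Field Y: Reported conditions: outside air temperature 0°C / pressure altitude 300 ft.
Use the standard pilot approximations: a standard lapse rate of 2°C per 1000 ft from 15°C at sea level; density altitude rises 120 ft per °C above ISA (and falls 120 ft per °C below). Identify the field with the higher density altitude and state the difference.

Field X: ISA temp = -3°C, deviation -29°C, DA = 9000 + 120 × (-29) = 5520 ft.
Field Y: ISA temp = 14.4°C, deviation -14.4°C, DA = 300 + 120 × (-14.4) = -1428 ft.
Field X is higher by 5520 − (-1428) = 6948 ft.

Field X by 6948 ft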